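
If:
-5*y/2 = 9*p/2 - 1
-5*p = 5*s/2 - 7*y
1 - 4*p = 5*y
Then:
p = 1/5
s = -36/125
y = 1/25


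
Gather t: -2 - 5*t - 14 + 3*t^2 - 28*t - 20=3*t^2 - 33*t - 36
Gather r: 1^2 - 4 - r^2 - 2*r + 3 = -r^2 - 2*r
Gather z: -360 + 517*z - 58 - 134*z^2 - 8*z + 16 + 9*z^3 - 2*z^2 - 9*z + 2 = 9*z^3 - 136*z^2 + 500*z - 400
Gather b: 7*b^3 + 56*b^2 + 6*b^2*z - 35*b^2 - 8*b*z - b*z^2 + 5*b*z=7*b^3 + b^2*(6*z + 21) + b*(-z^2 - 3*z)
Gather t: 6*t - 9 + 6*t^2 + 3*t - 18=6*t^2 + 9*t - 27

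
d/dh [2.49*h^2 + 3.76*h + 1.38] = 4.98*h + 3.76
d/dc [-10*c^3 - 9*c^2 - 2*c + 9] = -30*c^2 - 18*c - 2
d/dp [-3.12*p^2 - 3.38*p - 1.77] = -6.24*p - 3.38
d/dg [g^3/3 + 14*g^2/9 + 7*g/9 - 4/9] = g^2 + 28*g/9 + 7/9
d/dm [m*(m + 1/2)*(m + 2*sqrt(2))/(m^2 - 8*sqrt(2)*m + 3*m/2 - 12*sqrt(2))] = (4*m^4 - 64*sqrt(2)*m^3 + 12*m^3 - 152*sqrt(2)*m^2 - 125*m^2 - 384*m - 48*sqrt(2)*m - 96)/(4*m^4 - 64*sqrt(2)*m^3 + 12*m^3 - 192*sqrt(2)*m^2 + 521*m^2 - 144*sqrt(2)*m + 1536*m + 1152)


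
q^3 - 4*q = q*(q - 2)*(q + 2)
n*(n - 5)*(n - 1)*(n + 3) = n^4 - 3*n^3 - 13*n^2 + 15*n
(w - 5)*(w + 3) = w^2 - 2*w - 15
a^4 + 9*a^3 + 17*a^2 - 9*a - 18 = (a - 1)*(a + 1)*(a + 3)*(a + 6)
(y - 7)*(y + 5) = y^2 - 2*y - 35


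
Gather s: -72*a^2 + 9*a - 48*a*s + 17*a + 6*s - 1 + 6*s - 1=-72*a^2 + 26*a + s*(12 - 48*a) - 2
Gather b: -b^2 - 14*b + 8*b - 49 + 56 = -b^2 - 6*b + 7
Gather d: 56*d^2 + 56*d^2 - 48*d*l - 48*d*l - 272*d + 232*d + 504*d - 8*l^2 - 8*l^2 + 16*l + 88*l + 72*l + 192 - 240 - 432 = 112*d^2 + d*(464 - 96*l) - 16*l^2 + 176*l - 480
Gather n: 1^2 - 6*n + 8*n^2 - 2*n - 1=8*n^2 - 8*n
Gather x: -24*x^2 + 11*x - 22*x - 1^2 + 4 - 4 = -24*x^2 - 11*x - 1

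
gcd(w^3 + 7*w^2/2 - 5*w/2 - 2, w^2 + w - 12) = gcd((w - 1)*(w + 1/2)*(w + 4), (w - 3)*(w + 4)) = w + 4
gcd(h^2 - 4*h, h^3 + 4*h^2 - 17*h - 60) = h - 4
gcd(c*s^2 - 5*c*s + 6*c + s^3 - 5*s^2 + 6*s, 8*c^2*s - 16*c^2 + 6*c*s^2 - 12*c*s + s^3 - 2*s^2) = s - 2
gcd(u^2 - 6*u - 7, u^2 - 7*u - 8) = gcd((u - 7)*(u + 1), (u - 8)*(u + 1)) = u + 1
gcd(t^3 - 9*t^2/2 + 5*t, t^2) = t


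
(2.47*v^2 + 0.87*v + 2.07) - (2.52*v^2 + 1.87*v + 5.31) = -0.0499999999999998*v^2 - 1.0*v - 3.24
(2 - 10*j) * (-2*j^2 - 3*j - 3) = 20*j^3 + 26*j^2 + 24*j - 6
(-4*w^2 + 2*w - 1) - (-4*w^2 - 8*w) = 10*w - 1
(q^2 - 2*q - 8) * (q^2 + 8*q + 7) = q^4 + 6*q^3 - 17*q^2 - 78*q - 56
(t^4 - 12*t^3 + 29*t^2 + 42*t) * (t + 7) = t^5 - 5*t^4 - 55*t^3 + 245*t^2 + 294*t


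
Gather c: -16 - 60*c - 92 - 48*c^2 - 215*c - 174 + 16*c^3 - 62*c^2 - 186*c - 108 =16*c^3 - 110*c^2 - 461*c - 390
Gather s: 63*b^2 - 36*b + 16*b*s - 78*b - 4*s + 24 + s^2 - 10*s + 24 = 63*b^2 - 114*b + s^2 + s*(16*b - 14) + 48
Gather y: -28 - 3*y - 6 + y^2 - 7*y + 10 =y^2 - 10*y - 24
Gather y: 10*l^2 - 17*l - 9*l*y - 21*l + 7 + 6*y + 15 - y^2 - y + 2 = 10*l^2 - 38*l - y^2 + y*(5 - 9*l) + 24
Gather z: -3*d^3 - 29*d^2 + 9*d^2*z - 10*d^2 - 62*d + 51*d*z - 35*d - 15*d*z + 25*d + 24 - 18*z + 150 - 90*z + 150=-3*d^3 - 39*d^2 - 72*d + z*(9*d^2 + 36*d - 108) + 324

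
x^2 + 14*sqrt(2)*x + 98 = (x + 7*sqrt(2))^2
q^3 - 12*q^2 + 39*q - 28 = (q - 7)*(q - 4)*(q - 1)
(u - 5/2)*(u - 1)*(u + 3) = u^3 - u^2/2 - 8*u + 15/2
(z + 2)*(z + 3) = z^2 + 5*z + 6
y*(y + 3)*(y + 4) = y^3 + 7*y^2 + 12*y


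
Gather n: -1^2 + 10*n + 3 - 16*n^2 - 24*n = -16*n^2 - 14*n + 2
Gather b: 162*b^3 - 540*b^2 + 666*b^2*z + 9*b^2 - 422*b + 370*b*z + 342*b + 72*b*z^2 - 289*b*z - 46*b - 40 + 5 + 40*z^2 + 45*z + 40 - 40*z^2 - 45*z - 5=162*b^3 + b^2*(666*z - 531) + b*(72*z^2 + 81*z - 126)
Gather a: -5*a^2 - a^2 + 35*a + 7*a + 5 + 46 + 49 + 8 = -6*a^2 + 42*a + 108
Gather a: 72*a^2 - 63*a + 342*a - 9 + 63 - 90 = 72*a^2 + 279*a - 36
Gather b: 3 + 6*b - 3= 6*b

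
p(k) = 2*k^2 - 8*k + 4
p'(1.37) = -2.52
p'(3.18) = 4.72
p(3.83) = 2.70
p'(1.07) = -3.72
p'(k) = 4*k - 8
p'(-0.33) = -9.32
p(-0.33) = 6.86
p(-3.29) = 51.97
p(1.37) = -3.21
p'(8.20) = 24.80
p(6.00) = 28.00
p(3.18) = -1.22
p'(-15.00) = -68.00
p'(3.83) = 7.32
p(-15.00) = 574.00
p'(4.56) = 10.24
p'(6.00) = 16.00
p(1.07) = -2.27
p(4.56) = 9.11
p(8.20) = 72.88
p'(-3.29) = -21.16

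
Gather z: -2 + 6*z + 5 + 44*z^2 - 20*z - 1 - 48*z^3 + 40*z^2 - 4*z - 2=-48*z^3 + 84*z^2 - 18*z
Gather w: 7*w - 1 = 7*w - 1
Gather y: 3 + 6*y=6*y + 3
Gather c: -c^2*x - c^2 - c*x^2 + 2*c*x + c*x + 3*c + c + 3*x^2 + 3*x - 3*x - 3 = c^2*(-x - 1) + c*(-x^2 + 3*x + 4) + 3*x^2 - 3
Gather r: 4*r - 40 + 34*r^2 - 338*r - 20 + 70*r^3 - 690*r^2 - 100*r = 70*r^3 - 656*r^2 - 434*r - 60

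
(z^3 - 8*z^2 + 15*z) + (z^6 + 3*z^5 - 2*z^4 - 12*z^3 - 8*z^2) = z^6 + 3*z^5 - 2*z^4 - 11*z^3 - 16*z^2 + 15*z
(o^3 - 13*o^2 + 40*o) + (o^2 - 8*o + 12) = o^3 - 12*o^2 + 32*o + 12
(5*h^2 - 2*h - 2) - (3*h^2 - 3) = 2*h^2 - 2*h + 1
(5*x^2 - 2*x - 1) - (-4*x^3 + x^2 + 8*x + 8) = 4*x^3 + 4*x^2 - 10*x - 9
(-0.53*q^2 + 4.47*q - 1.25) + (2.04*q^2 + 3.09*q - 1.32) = 1.51*q^2 + 7.56*q - 2.57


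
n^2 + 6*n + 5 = (n + 1)*(n + 5)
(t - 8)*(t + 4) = t^2 - 4*t - 32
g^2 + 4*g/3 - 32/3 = (g - 8/3)*(g + 4)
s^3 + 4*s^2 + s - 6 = (s - 1)*(s + 2)*(s + 3)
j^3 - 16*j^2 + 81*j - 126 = (j - 7)*(j - 6)*(j - 3)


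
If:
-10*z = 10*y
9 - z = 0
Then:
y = -9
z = 9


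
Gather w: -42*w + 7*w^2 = 7*w^2 - 42*w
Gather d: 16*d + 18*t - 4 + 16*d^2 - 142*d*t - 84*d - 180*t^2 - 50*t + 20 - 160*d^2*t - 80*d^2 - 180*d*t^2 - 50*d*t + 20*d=d^2*(-160*t - 64) + d*(-180*t^2 - 192*t - 48) - 180*t^2 - 32*t + 16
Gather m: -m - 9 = -m - 9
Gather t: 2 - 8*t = 2 - 8*t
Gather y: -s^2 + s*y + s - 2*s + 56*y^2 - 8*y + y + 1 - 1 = -s^2 - s + 56*y^2 + y*(s - 7)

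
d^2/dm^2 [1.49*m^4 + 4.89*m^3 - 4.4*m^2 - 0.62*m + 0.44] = 17.88*m^2 + 29.34*m - 8.8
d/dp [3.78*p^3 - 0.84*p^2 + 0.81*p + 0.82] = 11.34*p^2 - 1.68*p + 0.81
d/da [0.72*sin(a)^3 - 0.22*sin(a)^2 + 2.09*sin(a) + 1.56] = (2.16*sin(a)^2 - 0.44*sin(a) + 2.09)*cos(a)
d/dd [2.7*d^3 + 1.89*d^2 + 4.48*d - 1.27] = 8.1*d^2 + 3.78*d + 4.48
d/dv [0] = 0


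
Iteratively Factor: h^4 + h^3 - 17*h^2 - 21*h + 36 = (h - 1)*(h^3 + 2*h^2 - 15*h - 36) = (h - 1)*(h + 3)*(h^2 - h - 12) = (h - 4)*(h - 1)*(h + 3)*(h + 3)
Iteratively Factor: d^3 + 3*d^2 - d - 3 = (d + 1)*(d^2 + 2*d - 3) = (d + 1)*(d + 3)*(d - 1)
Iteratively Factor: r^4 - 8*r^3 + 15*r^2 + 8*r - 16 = (r - 1)*(r^3 - 7*r^2 + 8*r + 16) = (r - 4)*(r - 1)*(r^2 - 3*r - 4) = (r - 4)*(r - 1)*(r + 1)*(r - 4)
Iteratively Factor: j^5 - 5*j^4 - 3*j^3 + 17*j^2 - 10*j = (j - 1)*(j^4 - 4*j^3 - 7*j^2 + 10*j) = (j - 1)^2*(j^3 - 3*j^2 - 10*j) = j*(j - 1)^2*(j^2 - 3*j - 10) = j*(j - 5)*(j - 1)^2*(j + 2)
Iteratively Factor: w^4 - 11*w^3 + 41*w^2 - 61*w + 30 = (w - 1)*(w^3 - 10*w^2 + 31*w - 30) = (w - 3)*(w - 1)*(w^2 - 7*w + 10) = (w - 5)*(w - 3)*(w - 1)*(w - 2)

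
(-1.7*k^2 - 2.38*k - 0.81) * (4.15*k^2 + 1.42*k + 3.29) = -7.055*k^4 - 12.291*k^3 - 12.3341*k^2 - 8.9804*k - 2.6649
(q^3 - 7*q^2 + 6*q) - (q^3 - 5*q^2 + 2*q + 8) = -2*q^2 + 4*q - 8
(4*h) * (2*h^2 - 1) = 8*h^3 - 4*h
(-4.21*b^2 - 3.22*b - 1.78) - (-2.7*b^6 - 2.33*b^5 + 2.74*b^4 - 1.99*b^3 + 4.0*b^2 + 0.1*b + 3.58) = 2.7*b^6 + 2.33*b^5 - 2.74*b^4 + 1.99*b^3 - 8.21*b^2 - 3.32*b - 5.36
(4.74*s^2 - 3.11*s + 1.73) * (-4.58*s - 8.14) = -21.7092*s^3 - 24.3398*s^2 + 17.392*s - 14.0822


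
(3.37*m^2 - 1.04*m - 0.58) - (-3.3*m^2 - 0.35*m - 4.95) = 6.67*m^2 - 0.69*m + 4.37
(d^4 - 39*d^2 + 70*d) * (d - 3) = d^5 - 3*d^4 - 39*d^3 + 187*d^2 - 210*d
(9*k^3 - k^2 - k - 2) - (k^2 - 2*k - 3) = 9*k^3 - 2*k^2 + k + 1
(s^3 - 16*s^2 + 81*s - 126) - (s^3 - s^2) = -15*s^2 + 81*s - 126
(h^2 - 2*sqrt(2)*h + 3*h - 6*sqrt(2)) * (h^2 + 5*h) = h^4 - 2*sqrt(2)*h^3 + 8*h^3 - 16*sqrt(2)*h^2 + 15*h^2 - 30*sqrt(2)*h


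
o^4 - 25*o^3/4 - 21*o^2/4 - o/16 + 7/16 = (o - 7)*(o - 1/4)*(o + 1/2)^2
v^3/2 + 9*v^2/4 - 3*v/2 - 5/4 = (v/2 + 1/4)*(v - 1)*(v + 5)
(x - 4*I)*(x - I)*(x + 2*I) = x^3 - 3*I*x^2 + 6*x - 8*I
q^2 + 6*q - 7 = (q - 1)*(q + 7)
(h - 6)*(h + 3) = h^2 - 3*h - 18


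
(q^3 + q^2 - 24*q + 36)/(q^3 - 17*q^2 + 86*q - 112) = (q^2 + 3*q - 18)/(q^2 - 15*q + 56)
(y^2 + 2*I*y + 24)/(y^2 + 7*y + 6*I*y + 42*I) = (y - 4*I)/(y + 7)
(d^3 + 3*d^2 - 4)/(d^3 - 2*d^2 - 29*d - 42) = (d^2 + d - 2)/(d^2 - 4*d - 21)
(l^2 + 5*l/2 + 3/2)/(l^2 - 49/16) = 8*(2*l^2 + 5*l + 3)/(16*l^2 - 49)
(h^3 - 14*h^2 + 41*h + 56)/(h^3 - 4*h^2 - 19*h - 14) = (h - 8)/(h + 2)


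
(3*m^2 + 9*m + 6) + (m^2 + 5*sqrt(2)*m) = 4*m^2 + 5*sqrt(2)*m + 9*m + 6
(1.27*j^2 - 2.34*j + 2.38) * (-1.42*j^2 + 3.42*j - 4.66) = -1.8034*j^4 + 7.6662*j^3 - 17.3006*j^2 + 19.044*j - 11.0908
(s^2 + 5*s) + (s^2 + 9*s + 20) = 2*s^2 + 14*s + 20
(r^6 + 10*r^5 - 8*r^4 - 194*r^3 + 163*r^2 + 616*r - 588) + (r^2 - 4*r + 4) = r^6 + 10*r^5 - 8*r^4 - 194*r^3 + 164*r^2 + 612*r - 584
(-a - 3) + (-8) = -a - 11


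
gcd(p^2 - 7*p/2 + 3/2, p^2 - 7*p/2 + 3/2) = p^2 - 7*p/2 + 3/2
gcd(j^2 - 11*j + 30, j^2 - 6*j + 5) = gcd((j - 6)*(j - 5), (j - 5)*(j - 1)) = j - 5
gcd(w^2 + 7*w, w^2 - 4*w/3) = w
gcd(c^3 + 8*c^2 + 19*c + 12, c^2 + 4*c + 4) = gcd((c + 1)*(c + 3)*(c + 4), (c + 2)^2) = 1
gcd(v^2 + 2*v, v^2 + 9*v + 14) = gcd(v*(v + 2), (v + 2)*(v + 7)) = v + 2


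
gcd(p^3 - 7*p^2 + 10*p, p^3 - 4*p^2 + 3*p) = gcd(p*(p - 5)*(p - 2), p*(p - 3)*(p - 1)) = p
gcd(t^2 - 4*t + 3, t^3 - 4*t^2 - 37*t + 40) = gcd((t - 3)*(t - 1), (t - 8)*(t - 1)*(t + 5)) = t - 1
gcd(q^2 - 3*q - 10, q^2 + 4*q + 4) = q + 2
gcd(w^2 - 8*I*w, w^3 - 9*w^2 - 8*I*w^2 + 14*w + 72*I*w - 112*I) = w - 8*I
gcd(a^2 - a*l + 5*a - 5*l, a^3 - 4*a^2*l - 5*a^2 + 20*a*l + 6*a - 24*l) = 1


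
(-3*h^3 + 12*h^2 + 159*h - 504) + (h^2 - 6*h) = -3*h^3 + 13*h^2 + 153*h - 504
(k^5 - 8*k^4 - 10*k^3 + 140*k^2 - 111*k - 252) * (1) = k^5 - 8*k^4 - 10*k^3 + 140*k^2 - 111*k - 252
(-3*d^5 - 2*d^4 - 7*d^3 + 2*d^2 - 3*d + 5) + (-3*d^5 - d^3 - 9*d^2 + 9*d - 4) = -6*d^5 - 2*d^4 - 8*d^3 - 7*d^2 + 6*d + 1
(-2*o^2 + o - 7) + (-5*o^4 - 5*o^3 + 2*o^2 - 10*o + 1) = -5*o^4 - 5*o^3 - 9*o - 6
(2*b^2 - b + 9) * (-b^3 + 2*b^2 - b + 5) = -2*b^5 + 5*b^4 - 13*b^3 + 29*b^2 - 14*b + 45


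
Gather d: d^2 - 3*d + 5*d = d^2 + 2*d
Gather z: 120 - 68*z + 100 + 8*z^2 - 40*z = 8*z^2 - 108*z + 220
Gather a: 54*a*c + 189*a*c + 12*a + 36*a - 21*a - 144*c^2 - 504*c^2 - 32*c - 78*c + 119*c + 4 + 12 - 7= a*(243*c + 27) - 648*c^2 + 9*c + 9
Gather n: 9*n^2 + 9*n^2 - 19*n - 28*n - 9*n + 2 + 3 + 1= 18*n^2 - 56*n + 6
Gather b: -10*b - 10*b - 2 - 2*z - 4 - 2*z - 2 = -20*b - 4*z - 8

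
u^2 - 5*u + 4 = (u - 4)*(u - 1)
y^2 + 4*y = y*(y + 4)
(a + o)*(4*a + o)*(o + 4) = 4*a^2*o + 16*a^2 + 5*a*o^2 + 20*a*o + o^3 + 4*o^2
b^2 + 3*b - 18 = (b - 3)*(b + 6)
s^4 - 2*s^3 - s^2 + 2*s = s*(s - 2)*(s - 1)*(s + 1)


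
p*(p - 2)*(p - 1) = p^3 - 3*p^2 + 2*p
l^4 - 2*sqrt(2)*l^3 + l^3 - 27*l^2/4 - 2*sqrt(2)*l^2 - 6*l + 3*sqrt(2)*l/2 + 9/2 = (l - 1/2)*(l + 3/2)*(l - 3*sqrt(2))*(l + sqrt(2))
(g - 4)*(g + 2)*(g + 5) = g^3 + 3*g^2 - 18*g - 40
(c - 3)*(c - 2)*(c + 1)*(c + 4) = c^4 - 15*c^2 + 10*c + 24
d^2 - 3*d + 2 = (d - 2)*(d - 1)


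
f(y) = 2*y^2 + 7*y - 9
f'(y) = 4*y + 7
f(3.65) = 43.20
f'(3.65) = 21.60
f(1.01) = 0.11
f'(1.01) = 11.04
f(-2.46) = -14.12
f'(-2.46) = -2.84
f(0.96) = -0.44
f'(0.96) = 10.84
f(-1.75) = -15.12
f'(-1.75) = 0.00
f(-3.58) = -8.43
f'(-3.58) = -7.32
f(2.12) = 14.83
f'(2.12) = 15.48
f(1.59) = 7.19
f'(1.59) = 13.36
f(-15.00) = 336.00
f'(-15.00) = -53.00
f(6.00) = 105.00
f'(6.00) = 31.00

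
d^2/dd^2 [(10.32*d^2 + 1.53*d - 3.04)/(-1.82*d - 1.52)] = (2.8421709430404e-14*d^2 + 1.4210854715202e-14*d - 19.08208)/(6.028568*d^3 + 15.104544*d^2 + 12.614784*d + 3.511808)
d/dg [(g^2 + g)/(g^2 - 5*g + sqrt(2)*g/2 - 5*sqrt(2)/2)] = 2*(-g*(g + 1)*(4*g - 10 + sqrt(2)) + (2*g + 1)*(2*g^2 - 10*g + sqrt(2)*g - 5*sqrt(2)))/(2*g^2 - 10*g + sqrt(2)*g - 5*sqrt(2))^2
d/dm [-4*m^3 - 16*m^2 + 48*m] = -12*m^2 - 32*m + 48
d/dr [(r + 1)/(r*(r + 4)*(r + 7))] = 2*(-r^3 - 7*r^2 - 11*r - 14)/(r^2*(r^4 + 22*r^3 + 177*r^2 + 616*r + 784))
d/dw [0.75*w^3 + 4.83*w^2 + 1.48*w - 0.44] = 2.25*w^2 + 9.66*w + 1.48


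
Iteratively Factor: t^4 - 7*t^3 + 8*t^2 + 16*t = (t)*(t^3 - 7*t^2 + 8*t + 16) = t*(t - 4)*(t^2 - 3*t - 4) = t*(t - 4)^2*(t + 1)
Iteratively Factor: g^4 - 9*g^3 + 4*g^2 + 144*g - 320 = (g - 4)*(g^3 - 5*g^2 - 16*g + 80) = (g - 5)*(g - 4)*(g^2 - 16) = (g - 5)*(g - 4)^2*(g + 4)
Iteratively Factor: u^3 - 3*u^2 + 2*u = (u - 1)*(u^2 - 2*u) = (u - 2)*(u - 1)*(u)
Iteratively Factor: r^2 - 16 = (r - 4)*(r + 4)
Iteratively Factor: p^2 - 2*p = (p)*(p - 2)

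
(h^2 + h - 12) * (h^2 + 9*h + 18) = h^4 + 10*h^3 + 15*h^2 - 90*h - 216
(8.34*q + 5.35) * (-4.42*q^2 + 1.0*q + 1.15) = -36.8628*q^3 - 15.307*q^2 + 14.941*q + 6.1525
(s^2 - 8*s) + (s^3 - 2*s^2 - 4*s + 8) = s^3 - s^2 - 12*s + 8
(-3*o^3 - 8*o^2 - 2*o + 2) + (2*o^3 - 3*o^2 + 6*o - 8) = -o^3 - 11*o^2 + 4*o - 6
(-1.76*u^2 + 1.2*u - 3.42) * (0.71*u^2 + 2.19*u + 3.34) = -1.2496*u^4 - 3.0024*u^3 - 5.6786*u^2 - 3.4818*u - 11.4228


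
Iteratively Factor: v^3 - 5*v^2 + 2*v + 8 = (v - 4)*(v^2 - v - 2) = (v - 4)*(v - 2)*(v + 1)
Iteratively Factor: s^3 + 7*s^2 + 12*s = (s + 3)*(s^2 + 4*s) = (s + 3)*(s + 4)*(s)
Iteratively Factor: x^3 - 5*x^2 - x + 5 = (x + 1)*(x^2 - 6*x + 5) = (x - 5)*(x + 1)*(x - 1)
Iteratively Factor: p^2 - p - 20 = (p + 4)*(p - 5)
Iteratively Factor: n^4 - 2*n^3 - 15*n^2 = (n)*(n^3 - 2*n^2 - 15*n) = n*(n - 5)*(n^2 + 3*n) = n^2*(n - 5)*(n + 3)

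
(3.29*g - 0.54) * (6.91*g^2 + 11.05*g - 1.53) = 22.7339*g^3 + 32.6231*g^2 - 11.0007*g + 0.8262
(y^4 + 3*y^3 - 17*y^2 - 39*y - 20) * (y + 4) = y^5 + 7*y^4 - 5*y^3 - 107*y^2 - 176*y - 80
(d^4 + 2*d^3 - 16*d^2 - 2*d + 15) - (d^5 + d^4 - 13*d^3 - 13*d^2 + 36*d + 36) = -d^5 + 15*d^3 - 3*d^2 - 38*d - 21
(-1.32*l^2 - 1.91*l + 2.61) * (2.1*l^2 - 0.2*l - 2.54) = -2.772*l^4 - 3.747*l^3 + 9.2158*l^2 + 4.3294*l - 6.6294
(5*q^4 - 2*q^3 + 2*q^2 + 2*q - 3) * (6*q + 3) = 30*q^5 + 3*q^4 + 6*q^3 + 18*q^2 - 12*q - 9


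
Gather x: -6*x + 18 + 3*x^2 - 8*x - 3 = 3*x^2 - 14*x + 15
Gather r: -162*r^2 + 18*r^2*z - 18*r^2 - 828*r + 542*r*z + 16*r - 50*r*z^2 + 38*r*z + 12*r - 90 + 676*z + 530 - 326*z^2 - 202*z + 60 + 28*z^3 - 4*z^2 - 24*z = r^2*(18*z - 180) + r*(-50*z^2 + 580*z - 800) + 28*z^3 - 330*z^2 + 450*z + 500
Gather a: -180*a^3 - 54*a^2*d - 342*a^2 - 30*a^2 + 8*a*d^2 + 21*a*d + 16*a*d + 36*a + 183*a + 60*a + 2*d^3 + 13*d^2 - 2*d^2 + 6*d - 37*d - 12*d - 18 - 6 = -180*a^3 + a^2*(-54*d - 372) + a*(8*d^2 + 37*d + 279) + 2*d^3 + 11*d^2 - 43*d - 24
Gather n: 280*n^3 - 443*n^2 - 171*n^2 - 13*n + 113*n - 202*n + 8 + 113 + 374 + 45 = 280*n^3 - 614*n^2 - 102*n + 540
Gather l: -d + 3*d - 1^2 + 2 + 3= 2*d + 4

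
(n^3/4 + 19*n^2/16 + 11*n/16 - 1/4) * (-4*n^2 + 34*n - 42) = -n^5 + 15*n^4/4 + 217*n^3/8 - 51*n^2/2 - 299*n/8 + 21/2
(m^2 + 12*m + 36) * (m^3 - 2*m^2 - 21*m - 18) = m^5 + 10*m^4 - 9*m^3 - 342*m^2 - 972*m - 648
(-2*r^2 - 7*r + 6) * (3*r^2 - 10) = -6*r^4 - 21*r^3 + 38*r^2 + 70*r - 60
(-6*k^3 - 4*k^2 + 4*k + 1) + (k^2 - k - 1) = -6*k^3 - 3*k^2 + 3*k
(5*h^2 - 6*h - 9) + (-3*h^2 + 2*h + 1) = 2*h^2 - 4*h - 8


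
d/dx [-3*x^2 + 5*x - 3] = 5 - 6*x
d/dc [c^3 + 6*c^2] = 3*c*(c + 4)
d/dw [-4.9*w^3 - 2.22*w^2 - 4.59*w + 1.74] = -14.7*w^2 - 4.44*w - 4.59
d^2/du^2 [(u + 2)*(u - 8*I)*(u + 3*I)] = 6*u + 4 - 10*I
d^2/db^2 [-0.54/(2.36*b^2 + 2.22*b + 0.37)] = (6.015168*b^2 + 5.658336*b - 0.54*(4.72*b + 2.22)*(9.44*b + 4.44) + 0.943056)/(2.36*b^2 + 2.22*b + 0.37)^3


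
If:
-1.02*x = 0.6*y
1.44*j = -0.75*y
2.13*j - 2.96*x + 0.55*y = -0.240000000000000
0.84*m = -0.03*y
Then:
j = 0.11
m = 0.01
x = 0.12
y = -0.20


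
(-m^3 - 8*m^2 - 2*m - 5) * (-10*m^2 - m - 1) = 10*m^5 + 81*m^4 + 29*m^3 + 60*m^2 + 7*m + 5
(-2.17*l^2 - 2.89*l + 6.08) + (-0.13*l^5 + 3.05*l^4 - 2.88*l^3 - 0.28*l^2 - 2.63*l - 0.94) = -0.13*l^5 + 3.05*l^4 - 2.88*l^3 - 2.45*l^2 - 5.52*l + 5.14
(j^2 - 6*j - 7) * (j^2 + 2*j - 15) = j^4 - 4*j^3 - 34*j^2 + 76*j + 105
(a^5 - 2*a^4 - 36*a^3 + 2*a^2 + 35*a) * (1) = a^5 - 2*a^4 - 36*a^3 + 2*a^2 + 35*a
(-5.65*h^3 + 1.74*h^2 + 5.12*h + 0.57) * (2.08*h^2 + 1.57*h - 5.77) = -11.752*h^5 - 5.2513*h^4 + 45.9819*h^3 - 0.815799999999998*h^2 - 28.6475*h - 3.2889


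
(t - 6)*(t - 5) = t^2 - 11*t + 30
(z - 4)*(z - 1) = z^2 - 5*z + 4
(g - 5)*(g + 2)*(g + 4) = g^3 + g^2 - 22*g - 40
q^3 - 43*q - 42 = (q - 7)*(q + 1)*(q + 6)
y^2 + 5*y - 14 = (y - 2)*(y + 7)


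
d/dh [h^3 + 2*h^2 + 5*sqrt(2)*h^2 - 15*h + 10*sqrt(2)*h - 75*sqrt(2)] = 3*h^2 + 4*h + 10*sqrt(2)*h - 15 + 10*sqrt(2)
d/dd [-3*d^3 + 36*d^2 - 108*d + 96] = -9*d^2 + 72*d - 108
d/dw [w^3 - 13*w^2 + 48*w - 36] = 3*w^2 - 26*w + 48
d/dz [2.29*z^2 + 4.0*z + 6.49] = 4.58*z + 4.0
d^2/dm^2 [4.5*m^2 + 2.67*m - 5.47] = 9.00000000000000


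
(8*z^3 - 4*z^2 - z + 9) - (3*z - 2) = 8*z^3 - 4*z^2 - 4*z + 11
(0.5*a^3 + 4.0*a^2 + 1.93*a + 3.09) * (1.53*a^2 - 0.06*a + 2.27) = 0.765*a^5 + 6.09*a^4 + 3.8479*a^3 + 13.6919*a^2 + 4.1957*a + 7.0143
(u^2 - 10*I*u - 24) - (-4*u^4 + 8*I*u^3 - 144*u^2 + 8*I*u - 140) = 4*u^4 - 8*I*u^3 + 145*u^2 - 18*I*u + 116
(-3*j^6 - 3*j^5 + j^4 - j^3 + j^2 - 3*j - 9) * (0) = 0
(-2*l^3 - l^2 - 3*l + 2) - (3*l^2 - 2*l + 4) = -2*l^3 - 4*l^2 - l - 2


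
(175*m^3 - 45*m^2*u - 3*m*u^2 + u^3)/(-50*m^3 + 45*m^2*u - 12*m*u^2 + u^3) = (7*m + u)/(-2*m + u)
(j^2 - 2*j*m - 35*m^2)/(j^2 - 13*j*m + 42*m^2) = (j + 5*m)/(j - 6*m)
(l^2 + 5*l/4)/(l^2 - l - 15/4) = l*(4*l + 5)/(4*l^2 - 4*l - 15)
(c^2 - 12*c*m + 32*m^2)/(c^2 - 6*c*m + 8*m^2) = (c - 8*m)/(c - 2*m)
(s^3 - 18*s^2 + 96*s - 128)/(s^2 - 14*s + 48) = (s^2 - 10*s + 16)/(s - 6)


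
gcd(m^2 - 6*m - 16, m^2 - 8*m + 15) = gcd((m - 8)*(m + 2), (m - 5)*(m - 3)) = 1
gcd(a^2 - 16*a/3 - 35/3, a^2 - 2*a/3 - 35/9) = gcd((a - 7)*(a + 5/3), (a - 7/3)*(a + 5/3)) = a + 5/3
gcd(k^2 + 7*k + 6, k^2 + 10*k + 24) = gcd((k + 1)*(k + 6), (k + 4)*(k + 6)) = k + 6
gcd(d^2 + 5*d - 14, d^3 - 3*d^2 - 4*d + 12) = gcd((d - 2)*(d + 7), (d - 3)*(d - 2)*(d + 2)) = d - 2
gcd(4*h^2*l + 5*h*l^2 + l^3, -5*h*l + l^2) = l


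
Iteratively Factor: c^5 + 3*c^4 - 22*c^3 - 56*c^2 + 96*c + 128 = (c + 4)*(c^4 - c^3 - 18*c^2 + 16*c + 32) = (c - 2)*(c + 4)*(c^3 + c^2 - 16*c - 16) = (c - 4)*(c - 2)*(c + 4)*(c^2 + 5*c + 4) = (c - 4)*(c - 2)*(c + 1)*(c + 4)*(c + 4)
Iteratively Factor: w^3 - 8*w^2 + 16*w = (w)*(w^2 - 8*w + 16) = w*(w - 4)*(w - 4)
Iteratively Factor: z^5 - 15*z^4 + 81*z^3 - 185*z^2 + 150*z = (z - 2)*(z^4 - 13*z^3 + 55*z^2 - 75*z) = (z - 5)*(z - 2)*(z^3 - 8*z^2 + 15*z) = (z - 5)*(z - 3)*(z - 2)*(z^2 - 5*z) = z*(z - 5)*(z - 3)*(z - 2)*(z - 5)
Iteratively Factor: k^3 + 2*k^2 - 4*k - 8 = (k - 2)*(k^2 + 4*k + 4) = (k - 2)*(k + 2)*(k + 2)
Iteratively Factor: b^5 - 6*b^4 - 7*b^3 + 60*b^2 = (b + 3)*(b^4 - 9*b^3 + 20*b^2) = b*(b + 3)*(b^3 - 9*b^2 + 20*b) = b*(b - 5)*(b + 3)*(b^2 - 4*b) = b*(b - 5)*(b - 4)*(b + 3)*(b)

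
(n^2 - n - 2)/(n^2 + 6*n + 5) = (n - 2)/(n + 5)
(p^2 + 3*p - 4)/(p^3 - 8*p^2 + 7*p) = (p + 4)/(p*(p - 7))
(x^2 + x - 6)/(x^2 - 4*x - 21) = (x - 2)/(x - 7)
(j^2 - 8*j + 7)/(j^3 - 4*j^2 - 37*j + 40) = (j - 7)/(j^2 - 3*j - 40)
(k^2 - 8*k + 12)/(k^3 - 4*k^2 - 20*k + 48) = 1/(k + 4)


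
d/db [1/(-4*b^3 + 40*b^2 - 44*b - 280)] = (3*b^2 - 20*b + 11)/(4*(b^3 - 10*b^2 + 11*b + 70)^2)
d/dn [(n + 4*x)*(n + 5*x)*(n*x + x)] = x*(3*n^2 + 18*n*x + 2*n + 20*x^2 + 9*x)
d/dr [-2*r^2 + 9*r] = 9 - 4*r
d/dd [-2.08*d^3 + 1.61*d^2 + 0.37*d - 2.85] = -6.24*d^2 + 3.22*d + 0.37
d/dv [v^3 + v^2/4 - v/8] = 3*v^2 + v/2 - 1/8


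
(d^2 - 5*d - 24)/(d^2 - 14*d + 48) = (d + 3)/(d - 6)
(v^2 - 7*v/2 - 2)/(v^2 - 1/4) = 2*(v - 4)/(2*v - 1)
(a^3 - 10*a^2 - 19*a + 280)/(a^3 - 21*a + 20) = (a^2 - 15*a + 56)/(a^2 - 5*a + 4)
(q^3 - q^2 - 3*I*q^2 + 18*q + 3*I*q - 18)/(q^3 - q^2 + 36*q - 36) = (q + 3*I)/(q + 6*I)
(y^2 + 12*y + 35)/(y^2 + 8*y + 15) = (y + 7)/(y + 3)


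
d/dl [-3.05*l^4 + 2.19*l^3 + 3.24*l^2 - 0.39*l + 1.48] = -12.2*l^3 + 6.57*l^2 + 6.48*l - 0.39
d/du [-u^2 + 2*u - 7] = 2 - 2*u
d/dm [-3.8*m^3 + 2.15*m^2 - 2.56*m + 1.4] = -11.4*m^2 + 4.3*m - 2.56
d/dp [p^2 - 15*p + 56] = 2*p - 15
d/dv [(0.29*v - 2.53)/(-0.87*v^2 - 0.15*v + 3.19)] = (0.2523*v^2 - 4.4022*v + 0.5456)/(0.7569*v^4 + 0.261*v^3 - 5.5281*v^2 - 0.957*v + 10.1761)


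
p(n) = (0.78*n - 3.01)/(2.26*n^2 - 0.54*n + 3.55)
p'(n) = (0.54 - 4.52*n)*(0.78*n - 3.01)/(2.26*n^2 - 0.54*n + 3.55)^2 + 0.78/(2.26*n^2 - 0.54*n + 3.55)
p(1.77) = -0.17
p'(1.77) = 0.21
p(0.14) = -0.82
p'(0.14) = 0.24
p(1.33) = -0.29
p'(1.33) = 0.35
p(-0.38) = -0.81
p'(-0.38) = -0.26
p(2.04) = -0.12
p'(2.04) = 0.15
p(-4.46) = -0.13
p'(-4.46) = -0.04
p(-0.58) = -0.75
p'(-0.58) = -0.34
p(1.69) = -0.19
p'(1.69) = 0.23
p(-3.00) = -0.21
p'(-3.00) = -0.09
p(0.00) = -0.85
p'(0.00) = 0.09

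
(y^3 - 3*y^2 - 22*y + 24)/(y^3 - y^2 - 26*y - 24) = (y - 1)/(y + 1)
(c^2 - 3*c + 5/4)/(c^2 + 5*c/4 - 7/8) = 2*(2*c - 5)/(4*c + 7)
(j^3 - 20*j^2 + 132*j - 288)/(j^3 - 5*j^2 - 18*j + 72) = (j^2 - 14*j + 48)/(j^2 + j - 12)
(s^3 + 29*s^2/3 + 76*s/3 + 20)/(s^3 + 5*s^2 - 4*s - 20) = (s^2 + 23*s/3 + 10)/(s^2 + 3*s - 10)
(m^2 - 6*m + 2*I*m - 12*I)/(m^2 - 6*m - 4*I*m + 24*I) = (m + 2*I)/(m - 4*I)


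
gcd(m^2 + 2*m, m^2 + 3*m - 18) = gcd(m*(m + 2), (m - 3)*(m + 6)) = 1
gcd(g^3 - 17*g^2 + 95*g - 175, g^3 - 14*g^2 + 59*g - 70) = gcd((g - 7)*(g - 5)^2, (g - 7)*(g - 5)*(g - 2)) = g^2 - 12*g + 35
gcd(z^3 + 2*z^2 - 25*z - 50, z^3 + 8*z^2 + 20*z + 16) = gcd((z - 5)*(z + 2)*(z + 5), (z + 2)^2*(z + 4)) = z + 2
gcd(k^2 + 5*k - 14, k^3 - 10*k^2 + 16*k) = k - 2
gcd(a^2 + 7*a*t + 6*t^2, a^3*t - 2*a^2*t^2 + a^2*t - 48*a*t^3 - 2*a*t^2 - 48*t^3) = a + 6*t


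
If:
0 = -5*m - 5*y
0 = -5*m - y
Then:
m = 0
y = 0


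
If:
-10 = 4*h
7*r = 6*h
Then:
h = -5/2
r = -15/7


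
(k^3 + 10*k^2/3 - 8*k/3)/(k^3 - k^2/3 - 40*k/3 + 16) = k*(3*k - 2)/(3*k^2 - 13*k + 12)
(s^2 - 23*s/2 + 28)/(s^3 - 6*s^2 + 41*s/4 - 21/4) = 2*(s - 8)/(2*s^2 - 5*s + 3)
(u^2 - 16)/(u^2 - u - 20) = (u - 4)/(u - 5)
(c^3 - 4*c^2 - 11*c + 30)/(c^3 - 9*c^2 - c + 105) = (c - 2)/(c - 7)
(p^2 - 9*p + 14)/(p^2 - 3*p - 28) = (p - 2)/(p + 4)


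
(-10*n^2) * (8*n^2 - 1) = -80*n^4 + 10*n^2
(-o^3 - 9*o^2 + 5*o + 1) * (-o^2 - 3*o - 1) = o^5 + 12*o^4 + 23*o^3 - 7*o^2 - 8*o - 1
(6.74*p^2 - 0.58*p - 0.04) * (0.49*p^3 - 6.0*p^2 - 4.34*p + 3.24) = 3.3026*p^5 - 40.7242*p^4 - 25.7912*p^3 + 24.5948*p^2 - 1.7056*p - 0.1296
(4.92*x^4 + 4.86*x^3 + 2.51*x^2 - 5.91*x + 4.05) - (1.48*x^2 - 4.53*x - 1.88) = 4.92*x^4 + 4.86*x^3 + 1.03*x^2 - 1.38*x + 5.93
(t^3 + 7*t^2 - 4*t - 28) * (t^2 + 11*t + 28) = t^5 + 18*t^4 + 101*t^3 + 124*t^2 - 420*t - 784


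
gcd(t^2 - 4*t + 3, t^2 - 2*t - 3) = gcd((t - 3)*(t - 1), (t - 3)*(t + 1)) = t - 3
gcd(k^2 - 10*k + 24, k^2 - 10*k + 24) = k^2 - 10*k + 24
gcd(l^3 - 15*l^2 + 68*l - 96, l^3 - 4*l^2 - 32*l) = l - 8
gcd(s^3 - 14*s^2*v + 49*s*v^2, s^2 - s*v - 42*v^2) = s - 7*v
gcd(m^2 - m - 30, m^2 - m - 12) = 1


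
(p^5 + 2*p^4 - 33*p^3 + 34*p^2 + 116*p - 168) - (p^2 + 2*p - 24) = p^5 + 2*p^4 - 33*p^3 + 33*p^2 + 114*p - 144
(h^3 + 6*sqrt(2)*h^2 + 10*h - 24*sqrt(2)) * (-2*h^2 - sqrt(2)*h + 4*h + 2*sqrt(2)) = -2*h^5 - 13*sqrt(2)*h^4 + 4*h^4 - 32*h^3 + 26*sqrt(2)*h^3 + 38*sqrt(2)*h^2 + 64*h^2 - 76*sqrt(2)*h + 48*h - 96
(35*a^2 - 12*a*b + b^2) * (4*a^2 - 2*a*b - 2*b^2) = 140*a^4 - 118*a^3*b - 42*a^2*b^2 + 22*a*b^3 - 2*b^4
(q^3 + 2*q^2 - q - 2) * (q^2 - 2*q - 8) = q^5 - 13*q^3 - 16*q^2 + 12*q + 16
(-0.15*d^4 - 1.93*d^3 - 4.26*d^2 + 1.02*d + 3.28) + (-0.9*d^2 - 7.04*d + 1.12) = -0.15*d^4 - 1.93*d^3 - 5.16*d^2 - 6.02*d + 4.4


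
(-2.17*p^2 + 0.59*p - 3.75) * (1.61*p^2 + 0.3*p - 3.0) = -3.4937*p^4 + 0.2989*p^3 + 0.649499999999999*p^2 - 2.895*p + 11.25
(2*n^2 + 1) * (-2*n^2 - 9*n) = -4*n^4 - 18*n^3 - 2*n^2 - 9*n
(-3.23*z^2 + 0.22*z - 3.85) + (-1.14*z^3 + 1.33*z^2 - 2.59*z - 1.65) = -1.14*z^3 - 1.9*z^2 - 2.37*z - 5.5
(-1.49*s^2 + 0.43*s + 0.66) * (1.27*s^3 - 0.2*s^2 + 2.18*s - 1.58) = -1.8923*s^5 + 0.8441*s^4 - 2.496*s^3 + 3.1596*s^2 + 0.7594*s - 1.0428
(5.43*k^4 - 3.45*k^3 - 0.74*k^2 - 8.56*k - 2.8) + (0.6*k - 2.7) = 5.43*k^4 - 3.45*k^3 - 0.74*k^2 - 7.96*k - 5.5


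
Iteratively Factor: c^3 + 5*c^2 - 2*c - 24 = (c + 4)*(c^2 + c - 6) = (c + 3)*(c + 4)*(c - 2)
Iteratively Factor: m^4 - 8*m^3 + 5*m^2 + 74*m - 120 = (m + 3)*(m^3 - 11*m^2 + 38*m - 40) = (m - 2)*(m + 3)*(m^2 - 9*m + 20) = (m - 5)*(m - 2)*(m + 3)*(m - 4)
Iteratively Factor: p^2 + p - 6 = (p - 2)*(p + 3)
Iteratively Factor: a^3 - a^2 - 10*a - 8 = (a + 1)*(a^2 - 2*a - 8) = (a - 4)*(a + 1)*(a + 2)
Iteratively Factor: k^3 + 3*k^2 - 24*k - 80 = (k + 4)*(k^2 - k - 20) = (k + 4)^2*(k - 5)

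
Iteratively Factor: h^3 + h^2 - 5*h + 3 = (h - 1)*(h^2 + 2*h - 3) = (h - 1)*(h + 3)*(h - 1)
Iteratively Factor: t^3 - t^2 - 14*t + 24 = (t + 4)*(t^2 - 5*t + 6) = (t - 3)*(t + 4)*(t - 2)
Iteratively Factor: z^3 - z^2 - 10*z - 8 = (z + 2)*(z^2 - 3*z - 4) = (z + 1)*(z + 2)*(z - 4)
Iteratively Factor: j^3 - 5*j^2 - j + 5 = (j + 1)*(j^2 - 6*j + 5) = (j - 5)*(j + 1)*(j - 1)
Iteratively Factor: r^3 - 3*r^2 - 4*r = (r + 1)*(r^2 - 4*r) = r*(r + 1)*(r - 4)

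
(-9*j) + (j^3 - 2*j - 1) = j^3 - 11*j - 1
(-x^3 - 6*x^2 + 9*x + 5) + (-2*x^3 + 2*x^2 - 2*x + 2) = -3*x^3 - 4*x^2 + 7*x + 7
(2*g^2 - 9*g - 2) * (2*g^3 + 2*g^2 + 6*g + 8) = 4*g^5 - 14*g^4 - 10*g^3 - 42*g^2 - 84*g - 16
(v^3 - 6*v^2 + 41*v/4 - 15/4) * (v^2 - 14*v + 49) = v^5 - 20*v^4 + 573*v^3/4 - 1765*v^2/4 + 2219*v/4 - 735/4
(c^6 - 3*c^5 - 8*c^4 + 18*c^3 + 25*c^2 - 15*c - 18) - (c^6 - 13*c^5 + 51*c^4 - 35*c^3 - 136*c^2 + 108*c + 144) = 10*c^5 - 59*c^4 + 53*c^3 + 161*c^2 - 123*c - 162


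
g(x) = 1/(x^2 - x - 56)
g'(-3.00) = 0.00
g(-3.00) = -0.02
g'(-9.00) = 0.02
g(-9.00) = 0.03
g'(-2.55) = 0.00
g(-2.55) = -0.02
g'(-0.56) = 0.00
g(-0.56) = -0.02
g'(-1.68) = 0.00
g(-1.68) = -0.02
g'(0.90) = -0.00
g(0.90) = -0.02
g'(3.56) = -0.00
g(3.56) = -0.02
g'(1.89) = -0.00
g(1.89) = -0.02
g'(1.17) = -0.00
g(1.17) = -0.02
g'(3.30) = -0.00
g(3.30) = -0.02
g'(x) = (1 - 2*x)/(x^2 - x - 56)^2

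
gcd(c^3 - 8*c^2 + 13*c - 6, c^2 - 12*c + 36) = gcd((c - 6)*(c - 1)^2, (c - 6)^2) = c - 6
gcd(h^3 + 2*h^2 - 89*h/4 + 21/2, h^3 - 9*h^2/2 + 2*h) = h - 1/2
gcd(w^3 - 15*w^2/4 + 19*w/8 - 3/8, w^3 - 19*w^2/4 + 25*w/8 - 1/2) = w^2 - 3*w/4 + 1/8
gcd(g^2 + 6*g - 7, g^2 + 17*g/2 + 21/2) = g + 7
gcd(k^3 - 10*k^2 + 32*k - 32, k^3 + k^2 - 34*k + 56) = k^2 - 6*k + 8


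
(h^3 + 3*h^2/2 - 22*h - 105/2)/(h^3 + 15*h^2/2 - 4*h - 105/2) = (2*h^2 - 3*h - 35)/(2*h^2 + 9*h - 35)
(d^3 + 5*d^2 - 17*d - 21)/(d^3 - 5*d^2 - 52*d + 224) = (d^2 - 2*d - 3)/(d^2 - 12*d + 32)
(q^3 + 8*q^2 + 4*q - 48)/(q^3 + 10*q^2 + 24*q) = (q - 2)/q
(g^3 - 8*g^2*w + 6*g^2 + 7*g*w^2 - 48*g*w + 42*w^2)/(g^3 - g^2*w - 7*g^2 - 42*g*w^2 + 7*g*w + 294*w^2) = (g^2 - g*w + 6*g - 6*w)/(g^2 + 6*g*w - 7*g - 42*w)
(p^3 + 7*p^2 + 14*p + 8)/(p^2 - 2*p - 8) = (p^2 + 5*p + 4)/(p - 4)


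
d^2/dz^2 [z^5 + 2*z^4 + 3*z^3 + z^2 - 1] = 20*z^3 + 24*z^2 + 18*z + 2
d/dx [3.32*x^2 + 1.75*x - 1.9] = 6.64*x + 1.75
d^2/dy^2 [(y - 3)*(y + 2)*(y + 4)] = 6*y + 6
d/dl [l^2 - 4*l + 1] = 2*l - 4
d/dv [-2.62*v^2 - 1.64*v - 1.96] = -5.24*v - 1.64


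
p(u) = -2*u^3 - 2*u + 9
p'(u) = -6*u^2 - 2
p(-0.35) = 9.79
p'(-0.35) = -2.74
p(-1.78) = 23.84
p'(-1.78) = -21.01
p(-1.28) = 15.75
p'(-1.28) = -11.83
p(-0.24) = 9.51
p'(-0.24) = -2.35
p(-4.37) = 184.65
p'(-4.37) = -116.58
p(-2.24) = 35.96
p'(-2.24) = -32.11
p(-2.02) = 29.52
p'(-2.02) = -26.48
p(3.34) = -72.20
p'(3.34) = -68.93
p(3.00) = -51.00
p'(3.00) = -56.00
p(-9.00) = 1485.00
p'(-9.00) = -488.00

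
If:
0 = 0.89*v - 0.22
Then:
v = 0.25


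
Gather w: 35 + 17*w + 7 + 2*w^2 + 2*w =2*w^2 + 19*w + 42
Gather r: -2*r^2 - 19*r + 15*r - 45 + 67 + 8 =-2*r^2 - 4*r + 30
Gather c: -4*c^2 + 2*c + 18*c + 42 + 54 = -4*c^2 + 20*c + 96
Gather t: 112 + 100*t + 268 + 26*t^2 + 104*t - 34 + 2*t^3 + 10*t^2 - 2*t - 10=2*t^3 + 36*t^2 + 202*t + 336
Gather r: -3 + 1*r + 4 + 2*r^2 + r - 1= 2*r^2 + 2*r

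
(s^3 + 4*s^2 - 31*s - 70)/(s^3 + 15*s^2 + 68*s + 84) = (s - 5)/(s + 6)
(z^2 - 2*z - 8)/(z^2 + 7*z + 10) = (z - 4)/(z + 5)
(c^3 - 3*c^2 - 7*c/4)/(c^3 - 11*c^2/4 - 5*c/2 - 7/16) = 4*c/(4*c + 1)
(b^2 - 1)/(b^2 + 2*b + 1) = (b - 1)/(b + 1)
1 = 1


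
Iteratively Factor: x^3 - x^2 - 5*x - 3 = (x + 1)*(x^2 - 2*x - 3) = (x + 1)^2*(x - 3)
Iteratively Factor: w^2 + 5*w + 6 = (w + 2)*(w + 3)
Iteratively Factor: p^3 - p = (p)*(p^2 - 1) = p*(p + 1)*(p - 1)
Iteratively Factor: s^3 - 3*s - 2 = (s - 2)*(s^2 + 2*s + 1) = (s - 2)*(s + 1)*(s + 1)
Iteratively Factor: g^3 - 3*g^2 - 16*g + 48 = (g - 3)*(g^2 - 16) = (g - 4)*(g - 3)*(g + 4)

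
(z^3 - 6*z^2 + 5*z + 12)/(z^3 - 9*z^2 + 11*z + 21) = (z - 4)/(z - 7)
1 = 1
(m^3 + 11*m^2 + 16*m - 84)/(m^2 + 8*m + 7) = (m^2 + 4*m - 12)/(m + 1)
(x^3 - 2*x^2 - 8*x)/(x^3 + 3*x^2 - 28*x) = (x + 2)/(x + 7)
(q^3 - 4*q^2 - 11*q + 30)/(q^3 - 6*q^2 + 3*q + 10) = (q + 3)/(q + 1)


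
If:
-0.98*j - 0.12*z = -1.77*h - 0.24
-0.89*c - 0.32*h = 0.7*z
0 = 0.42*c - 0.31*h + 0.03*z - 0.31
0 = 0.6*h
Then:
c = 0.81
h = 0.00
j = 0.37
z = -1.03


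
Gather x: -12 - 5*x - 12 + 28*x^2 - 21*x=28*x^2 - 26*x - 24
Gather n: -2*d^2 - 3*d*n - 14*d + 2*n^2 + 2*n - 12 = -2*d^2 - 14*d + 2*n^2 + n*(2 - 3*d) - 12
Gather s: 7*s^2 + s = 7*s^2 + s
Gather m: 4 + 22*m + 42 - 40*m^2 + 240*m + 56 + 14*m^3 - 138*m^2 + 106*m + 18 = 14*m^3 - 178*m^2 + 368*m + 120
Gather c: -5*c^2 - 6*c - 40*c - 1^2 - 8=-5*c^2 - 46*c - 9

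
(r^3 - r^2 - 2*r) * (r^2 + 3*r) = r^5 + 2*r^4 - 5*r^3 - 6*r^2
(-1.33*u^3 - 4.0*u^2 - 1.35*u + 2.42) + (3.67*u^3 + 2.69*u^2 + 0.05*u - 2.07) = 2.34*u^3 - 1.31*u^2 - 1.3*u + 0.35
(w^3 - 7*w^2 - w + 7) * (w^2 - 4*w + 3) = w^5 - 11*w^4 + 30*w^3 - 10*w^2 - 31*w + 21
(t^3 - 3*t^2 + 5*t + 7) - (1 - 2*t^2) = t^3 - t^2 + 5*t + 6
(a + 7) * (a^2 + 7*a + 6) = a^3 + 14*a^2 + 55*a + 42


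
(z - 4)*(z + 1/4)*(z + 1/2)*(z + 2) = z^4 - 5*z^3/4 - 75*z^2/8 - 25*z/4 - 1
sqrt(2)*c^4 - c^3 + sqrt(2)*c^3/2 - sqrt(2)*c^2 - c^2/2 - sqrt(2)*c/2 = c*(c - sqrt(2))*(c + sqrt(2)/2)*(sqrt(2)*c + sqrt(2)/2)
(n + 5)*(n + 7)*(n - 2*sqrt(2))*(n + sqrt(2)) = n^4 - sqrt(2)*n^3 + 12*n^3 - 12*sqrt(2)*n^2 + 31*n^2 - 35*sqrt(2)*n - 48*n - 140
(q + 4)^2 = q^2 + 8*q + 16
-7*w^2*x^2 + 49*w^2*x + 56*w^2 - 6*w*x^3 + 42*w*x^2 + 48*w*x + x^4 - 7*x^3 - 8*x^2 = (-7*w + x)*(w + x)*(x - 8)*(x + 1)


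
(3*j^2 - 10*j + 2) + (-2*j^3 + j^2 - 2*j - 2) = -2*j^3 + 4*j^2 - 12*j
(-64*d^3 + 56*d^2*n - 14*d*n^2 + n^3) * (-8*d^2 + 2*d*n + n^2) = 512*d^5 - 576*d^4*n + 160*d^3*n^2 + 20*d^2*n^3 - 12*d*n^4 + n^5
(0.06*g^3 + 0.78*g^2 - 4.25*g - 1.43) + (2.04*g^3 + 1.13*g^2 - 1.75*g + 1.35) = 2.1*g^3 + 1.91*g^2 - 6.0*g - 0.0799999999999998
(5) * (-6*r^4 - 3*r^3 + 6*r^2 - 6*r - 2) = -30*r^4 - 15*r^3 + 30*r^2 - 30*r - 10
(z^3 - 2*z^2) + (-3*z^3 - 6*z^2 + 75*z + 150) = -2*z^3 - 8*z^2 + 75*z + 150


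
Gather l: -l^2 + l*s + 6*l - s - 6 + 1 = -l^2 + l*(s + 6) - s - 5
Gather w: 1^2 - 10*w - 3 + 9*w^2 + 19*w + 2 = 9*w^2 + 9*w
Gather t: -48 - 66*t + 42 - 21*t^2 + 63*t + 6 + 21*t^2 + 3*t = 0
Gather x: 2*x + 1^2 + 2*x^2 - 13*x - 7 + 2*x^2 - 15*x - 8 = 4*x^2 - 26*x - 14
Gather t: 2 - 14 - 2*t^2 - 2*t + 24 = -2*t^2 - 2*t + 12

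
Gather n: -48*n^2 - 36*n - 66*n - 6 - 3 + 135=-48*n^2 - 102*n + 126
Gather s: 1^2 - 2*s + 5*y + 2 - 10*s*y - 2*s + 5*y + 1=s*(-10*y - 4) + 10*y + 4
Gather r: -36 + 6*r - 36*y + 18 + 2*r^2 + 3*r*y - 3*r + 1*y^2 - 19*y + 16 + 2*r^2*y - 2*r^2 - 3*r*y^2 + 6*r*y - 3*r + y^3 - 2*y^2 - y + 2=2*r^2*y + r*(-3*y^2 + 9*y) + y^3 - y^2 - 56*y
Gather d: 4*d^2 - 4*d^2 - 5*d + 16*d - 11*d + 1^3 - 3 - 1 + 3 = 0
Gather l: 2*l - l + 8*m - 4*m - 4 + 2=l + 4*m - 2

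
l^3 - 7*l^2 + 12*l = l*(l - 4)*(l - 3)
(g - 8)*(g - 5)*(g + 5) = g^3 - 8*g^2 - 25*g + 200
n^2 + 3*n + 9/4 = (n + 3/2)^2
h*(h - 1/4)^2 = h^3 - h^2/2 + h/16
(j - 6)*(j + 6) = j^2 - 36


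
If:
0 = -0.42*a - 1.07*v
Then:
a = -2.54761904761905*v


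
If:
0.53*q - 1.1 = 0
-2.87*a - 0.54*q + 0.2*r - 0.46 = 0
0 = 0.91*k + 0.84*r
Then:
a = 0.0696864111498258*r - 0.550785615672868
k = -0.923076923076923*r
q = 2.08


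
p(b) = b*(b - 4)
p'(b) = 2*b - 4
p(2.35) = -3.88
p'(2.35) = 0.70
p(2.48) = -3.77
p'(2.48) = 0.96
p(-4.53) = 38.64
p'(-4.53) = -13.06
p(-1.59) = 8.89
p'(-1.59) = -7.18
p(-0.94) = 4.64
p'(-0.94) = -5.88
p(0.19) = -0.72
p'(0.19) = -3.62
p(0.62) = -2.10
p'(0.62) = -2.76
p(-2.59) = 17.07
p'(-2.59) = -9.18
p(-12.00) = 192.00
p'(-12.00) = -28.00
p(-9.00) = 117.00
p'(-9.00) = -22.00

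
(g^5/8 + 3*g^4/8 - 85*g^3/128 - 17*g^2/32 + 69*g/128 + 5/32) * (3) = 3*g^5/8 + 9*g^4/8 - 255*g^3/128 - 51*g^2/32 + 207*g/128 + 15/32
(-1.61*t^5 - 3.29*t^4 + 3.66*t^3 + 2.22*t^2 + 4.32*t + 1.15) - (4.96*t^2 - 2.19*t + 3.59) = -1.61*t^5 - 3.29*t^4 + 3.66*t^3 - 2.74*t^2 + 6.51*t - 2.44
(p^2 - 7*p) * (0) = 0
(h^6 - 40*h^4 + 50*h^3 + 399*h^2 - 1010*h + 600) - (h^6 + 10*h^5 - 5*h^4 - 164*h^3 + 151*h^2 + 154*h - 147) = -10*h^5 - 35*h^4 + 214*h^3 + 248*h^2 - 1164*h + 747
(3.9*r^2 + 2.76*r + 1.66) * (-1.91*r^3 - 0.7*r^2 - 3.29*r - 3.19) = -7.449*r^5 - 8.0016*r^4 - 17.9336*r^3 - 22.6834*r^2 - 14.2658*r - 5.2954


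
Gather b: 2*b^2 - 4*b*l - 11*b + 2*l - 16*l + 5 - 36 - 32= 2*b^2 + b*(-4*l - 11) - 14*l - 63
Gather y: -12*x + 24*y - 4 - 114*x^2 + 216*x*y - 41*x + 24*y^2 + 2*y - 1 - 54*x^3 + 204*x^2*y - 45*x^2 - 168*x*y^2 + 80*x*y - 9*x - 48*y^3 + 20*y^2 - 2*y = -54*x^3 - 159*x^2 - 62*x - 48*y^3 + y^2*(44 - 168*x) + y*(204*x^2 + 296*x + 24) - 5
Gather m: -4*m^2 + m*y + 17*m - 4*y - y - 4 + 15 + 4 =-4*m^2 + m*(y + 17) - 5*y + 15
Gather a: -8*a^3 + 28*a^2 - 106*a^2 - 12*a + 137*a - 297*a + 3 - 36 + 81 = -8*a^3 - 78*a^2 - 172*a + 48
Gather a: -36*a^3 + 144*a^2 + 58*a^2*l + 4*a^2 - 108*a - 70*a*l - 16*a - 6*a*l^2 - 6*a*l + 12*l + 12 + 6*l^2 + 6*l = -36*a^3 + a^2*(58*l + 148) + a*(-6*l^2 - 76*l - 124) + 6*l^2 + 18*l + 12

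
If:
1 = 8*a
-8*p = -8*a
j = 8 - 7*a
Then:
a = 1/8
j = 57/8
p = 1/8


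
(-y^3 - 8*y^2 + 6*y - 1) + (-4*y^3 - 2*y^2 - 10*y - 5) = -5*y^3 - 10*y^2 - 4*y - 6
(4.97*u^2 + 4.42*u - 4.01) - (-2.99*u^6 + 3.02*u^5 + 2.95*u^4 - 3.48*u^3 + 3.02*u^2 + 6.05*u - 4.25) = 2.99*u^6 - 3.02*u^5 - 2.95*u^4 + 3.48*u^3 + 1.95*u^2 - 1.63*u + 0.24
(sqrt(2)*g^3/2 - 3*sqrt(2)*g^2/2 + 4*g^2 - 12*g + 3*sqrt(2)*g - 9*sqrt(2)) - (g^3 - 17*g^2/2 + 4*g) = -g^3 + sqrt(2)*g^3/2 - 3*sqrt(2)*g^2/2 + 25*g^2/2 - 16*g + 3*sqrt(2)*g - 9*sqrt(2)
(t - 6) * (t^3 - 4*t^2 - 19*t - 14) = t^4 - 10*t^3 + 5*t^2 + 100*t + 84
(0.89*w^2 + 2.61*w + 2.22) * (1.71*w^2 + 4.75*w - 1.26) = 1.5219*w^4 + 8.6906*w^3 + 15.0723*w^2 + 7.2564*w - 2.7972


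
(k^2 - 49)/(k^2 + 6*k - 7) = (k - 7)/(k - 1)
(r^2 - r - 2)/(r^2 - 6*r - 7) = (r - 2)/(r - 7)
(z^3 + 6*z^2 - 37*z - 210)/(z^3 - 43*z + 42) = (z + 5)/(z - 1)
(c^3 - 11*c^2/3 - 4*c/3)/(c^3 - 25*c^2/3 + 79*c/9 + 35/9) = 3*c*(c - 4)/(3*c^2 - 26*c + 35)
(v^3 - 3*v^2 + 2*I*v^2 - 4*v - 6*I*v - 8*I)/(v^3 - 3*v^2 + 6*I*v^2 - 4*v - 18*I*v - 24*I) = (v + 2*I)/(v + 6*I)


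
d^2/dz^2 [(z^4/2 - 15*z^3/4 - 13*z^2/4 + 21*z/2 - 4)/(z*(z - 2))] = (z^6 - 6*z^5 + 12*z^4 - 22*z^3 - 24*z^2 + 48*z - 32)/(z^3*(z^3 - 6*z^2 + 12*z - 8))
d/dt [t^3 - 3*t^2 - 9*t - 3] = 3*t^2 - 6*t - 9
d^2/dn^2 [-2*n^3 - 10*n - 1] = -12*n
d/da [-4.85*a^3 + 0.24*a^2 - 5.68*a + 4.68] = -14.55*a^2 + 0.48*a - 5.68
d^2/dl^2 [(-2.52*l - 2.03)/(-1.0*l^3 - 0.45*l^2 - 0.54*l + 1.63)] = (15.12*l^5 + 31.164*l^4 + 12.915*l^3 + 58.33485*l^2 + 33.90366*l + 8.598114)/(1.0*l^9 + 1.35*l^8 + 2.2275*l^7 - 3.340875*l^6 - 3.19815*l^5 - 5.877765*l^4 + 5.751624*l^3 + 2.160891*l^2 + 4.304178*l - 4.330747)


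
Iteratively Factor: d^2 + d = (d)*(d + 1)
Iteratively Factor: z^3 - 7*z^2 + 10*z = (z)*(z^2 - 7*z + 10) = z*(z - 2)*(z - 5)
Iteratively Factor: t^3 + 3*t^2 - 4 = (t + 2)*(t^2 + t - 2) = (t - 1)*(t + 2)*(t + 2)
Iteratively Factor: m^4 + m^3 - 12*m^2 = (m - 3)*(m^3 + 4*m^2) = m*(m - 3)*(m^2 + 4*m) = m^2*(m - 3)*(m + 4)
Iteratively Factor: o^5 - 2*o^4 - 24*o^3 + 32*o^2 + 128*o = (o)*(o^4 - 2*o^3 - 24*o^2 + 32*o + 128) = o*(o - 4)*(o^3 + 2*o^2 - 16*o - 32) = o*(o - 4)*(o + 2)*(o^2 - 16) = o*(o - 4)*(o + 2)*(o + 4)*(o - 4)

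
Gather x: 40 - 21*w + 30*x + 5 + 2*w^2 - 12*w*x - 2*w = 2*w^2 - 23*w + x*(30 - 12*w) + 45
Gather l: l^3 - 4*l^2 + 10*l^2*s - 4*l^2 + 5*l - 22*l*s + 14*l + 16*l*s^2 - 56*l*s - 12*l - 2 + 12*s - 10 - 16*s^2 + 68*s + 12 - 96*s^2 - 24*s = l^3 + l^2*(10*s - 8) + l*(16*s^2 - 78*s + 7) - 112*s^2 + 56*s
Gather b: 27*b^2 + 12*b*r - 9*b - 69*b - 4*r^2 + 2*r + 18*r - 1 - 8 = 27*b^2 + b*(12*r - 78) - 4*r^2 + 20*r - 9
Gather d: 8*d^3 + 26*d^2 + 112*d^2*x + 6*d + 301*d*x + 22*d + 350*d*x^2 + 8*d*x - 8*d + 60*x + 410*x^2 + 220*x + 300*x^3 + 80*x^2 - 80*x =8*d^3 + d^2*(112*x + 26) + d*(350*x^2 + 309*x + 20) + 300*x^3 + 490*x^2 + 200*x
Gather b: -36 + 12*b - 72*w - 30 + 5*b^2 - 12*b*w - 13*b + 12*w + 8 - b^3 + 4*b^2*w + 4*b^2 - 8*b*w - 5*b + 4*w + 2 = -b^3 + b^2*(4*w + 9) + b*(-20*w - 6) - 56*w - 56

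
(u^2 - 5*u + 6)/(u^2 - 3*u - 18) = (-u^2 + 5*u - 6)/(-u^2 + 3*u + 18)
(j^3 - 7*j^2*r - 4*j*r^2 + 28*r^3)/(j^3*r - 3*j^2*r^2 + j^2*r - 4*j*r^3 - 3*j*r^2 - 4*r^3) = (-j^3 + 7*j^2*r + 4*j*r^2 - 28*r^3)/(r*(-j^3 + 3*j^2*r - j^2 + 4*j*r^2 + 3*j*r + 4*r^2))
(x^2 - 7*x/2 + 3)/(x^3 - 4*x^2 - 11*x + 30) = (x - 3/2)/(x^2 - 2*x - 15)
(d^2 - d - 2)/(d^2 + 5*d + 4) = (d - 2)/(d + 4)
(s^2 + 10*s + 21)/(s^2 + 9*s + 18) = (s + 7)/(s + 6)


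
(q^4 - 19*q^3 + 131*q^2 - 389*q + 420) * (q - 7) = q^5 - 26*q^4 + 264*q^3 - 1306*q^2 + 3143*q - 2940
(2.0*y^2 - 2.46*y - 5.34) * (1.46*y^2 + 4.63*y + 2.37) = 2.92*y^4 + 5.6684*y^3 - 14.4462*y^2 - 30.5544*y - 12.6558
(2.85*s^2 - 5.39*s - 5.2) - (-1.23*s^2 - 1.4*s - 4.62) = 4.08*s^2 - 3.99*s - 0.58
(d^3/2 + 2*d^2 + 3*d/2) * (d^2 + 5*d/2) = d^5/2 + 13*d^4/4 + 13*d^3/2 + 15*d^2/4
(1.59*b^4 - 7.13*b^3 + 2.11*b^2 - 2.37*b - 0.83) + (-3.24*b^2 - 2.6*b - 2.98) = 1.59*b^4 - 7.13*b^3 - 1.13*b^2 - 4.97*b - 3.81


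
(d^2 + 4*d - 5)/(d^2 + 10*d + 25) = (d - 1)/(d + 5)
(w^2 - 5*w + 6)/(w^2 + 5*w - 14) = (w - 3)/(w + 7)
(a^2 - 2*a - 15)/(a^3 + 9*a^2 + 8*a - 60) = (a^2 - 2*a - 15)/(a^3 + 9*a^2 + 8*a - 60)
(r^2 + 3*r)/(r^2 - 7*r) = (r + 3)/(r - 7)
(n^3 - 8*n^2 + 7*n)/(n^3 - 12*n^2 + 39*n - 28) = n/(n - 4)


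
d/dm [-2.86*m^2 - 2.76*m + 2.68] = -5.72*m - 2.76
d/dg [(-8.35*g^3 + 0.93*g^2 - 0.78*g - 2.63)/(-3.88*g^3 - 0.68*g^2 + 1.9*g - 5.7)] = (-1.4210854715202e-14*g^5 + 9.2864*g^4 - 37.7828*g^3 + 113.4084*g^2 - 14.1788*g + 9.443)/(15.0544*g^6 + 5.2768*g^5 - 14.2816*g^4 + 41.648*g^3 + 11.362*g^2 - 21.66*g + 32.49)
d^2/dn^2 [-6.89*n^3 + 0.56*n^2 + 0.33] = 1.12 - 41.34*n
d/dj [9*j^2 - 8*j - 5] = 18*j - 8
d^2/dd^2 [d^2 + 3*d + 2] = 2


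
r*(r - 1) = r^2 - r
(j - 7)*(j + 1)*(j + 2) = j^3 - 4*j^2 - 19*j - 14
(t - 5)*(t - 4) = t^2 - 9*t + 20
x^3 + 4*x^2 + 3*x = x*(x + 1)*(x + 3)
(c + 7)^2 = c^2 + 14*c + 49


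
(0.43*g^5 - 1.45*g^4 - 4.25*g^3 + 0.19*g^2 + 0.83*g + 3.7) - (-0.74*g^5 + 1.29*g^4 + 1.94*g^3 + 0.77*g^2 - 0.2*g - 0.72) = 1.17*g^5 - 2.74*g^4 - 6.19*g^3 - 0.58*g^2 + 1.03*g + 4.42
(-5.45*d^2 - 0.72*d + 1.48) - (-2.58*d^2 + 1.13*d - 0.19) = -2.87*d^2 - 1.85*d + 1.67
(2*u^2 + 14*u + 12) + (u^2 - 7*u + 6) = 3*u^2 + 7*u + 18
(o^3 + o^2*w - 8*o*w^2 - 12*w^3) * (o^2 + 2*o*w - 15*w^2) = o^5 + 3*o^4*w - 21*o^3*w^2 - 43*o^2*w^3 + 96*o*w^4 + 180*w^5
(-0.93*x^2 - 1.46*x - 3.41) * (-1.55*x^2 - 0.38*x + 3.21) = 1.4415*x^4 + 2.6164*x^3 + 2.855*x^2 - 3.3908*x - 10.9461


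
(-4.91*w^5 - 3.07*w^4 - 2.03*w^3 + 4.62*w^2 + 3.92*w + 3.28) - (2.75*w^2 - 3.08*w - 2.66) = -4.91*w^5 - 3.07*w^4 - 2.03*w^3 + 1.87*w^2 + 7.0*w + 5.94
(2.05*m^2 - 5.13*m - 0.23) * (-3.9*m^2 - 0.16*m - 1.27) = -7.995*m^4 + 19.679*m^3 - 0.8857*m^2 + 6.5519*m + 0.2921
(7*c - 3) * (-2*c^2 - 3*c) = -14*c^3 - 15*c^2 + 9*c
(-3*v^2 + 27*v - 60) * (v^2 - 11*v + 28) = -3*v^4 + 60*v^3 - 441*v^2 + 1416*v - 1680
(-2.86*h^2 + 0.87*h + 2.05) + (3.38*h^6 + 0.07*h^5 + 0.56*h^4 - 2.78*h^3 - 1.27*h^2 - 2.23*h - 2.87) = 3.38*h^6 + 0.07*h^5 + 0.56*h^4 - 2.78*h^3 - 4.13*h^2 - 1.36*h - 0.82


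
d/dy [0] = 0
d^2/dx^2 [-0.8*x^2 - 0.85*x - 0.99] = -1.60000000000000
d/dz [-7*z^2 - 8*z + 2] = -14*z - 8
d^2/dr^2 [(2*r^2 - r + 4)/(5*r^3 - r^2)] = 2*(50*r^4 - 75*r^3 + 615*r^2 - 161*r + 12)/(r^4*(125*r^3 - 75*r^2 + 15*r - 1))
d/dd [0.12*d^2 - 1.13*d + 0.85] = 0.24*d - 1.13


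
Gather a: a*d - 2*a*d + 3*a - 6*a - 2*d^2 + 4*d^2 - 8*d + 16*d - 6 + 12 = a*(-d - 3) + 2*d^2 + 8*d + 6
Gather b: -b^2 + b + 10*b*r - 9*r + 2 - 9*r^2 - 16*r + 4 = -b^2 + b*(10*r + 1) - 9*r^2 - 25*r + 6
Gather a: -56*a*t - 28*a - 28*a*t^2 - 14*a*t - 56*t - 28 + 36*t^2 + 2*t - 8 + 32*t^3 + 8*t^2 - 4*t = a*(-28*t^2 - 70*t - 28) + 32*t^3 + 44*t^2 - 58*t - 36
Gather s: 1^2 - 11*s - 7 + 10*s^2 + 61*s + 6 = 10*s^2 + 50*s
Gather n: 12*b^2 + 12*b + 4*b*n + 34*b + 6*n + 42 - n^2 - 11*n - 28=12*b^2 + 46*b - n^2 + n*(4*b - 5) + 14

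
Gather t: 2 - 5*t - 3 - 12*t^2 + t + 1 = -12*t^2 - 4*t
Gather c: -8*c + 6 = 6 - 8*c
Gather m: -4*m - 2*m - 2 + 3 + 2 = 3 - 6*m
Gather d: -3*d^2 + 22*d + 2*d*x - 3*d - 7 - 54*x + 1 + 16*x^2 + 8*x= -3*d^2 + d*(2*x + 19) + 16*x^2 - 46*x - 6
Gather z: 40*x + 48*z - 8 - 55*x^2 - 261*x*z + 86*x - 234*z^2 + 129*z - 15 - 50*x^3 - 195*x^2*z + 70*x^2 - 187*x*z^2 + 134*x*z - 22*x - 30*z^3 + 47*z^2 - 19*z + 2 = -50*x^3 + 15*x^2 + 104*x - 30*z^3 + z^2*(-187*x - 187) + z*(-195*x^2 - 127*x + 158) - 21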